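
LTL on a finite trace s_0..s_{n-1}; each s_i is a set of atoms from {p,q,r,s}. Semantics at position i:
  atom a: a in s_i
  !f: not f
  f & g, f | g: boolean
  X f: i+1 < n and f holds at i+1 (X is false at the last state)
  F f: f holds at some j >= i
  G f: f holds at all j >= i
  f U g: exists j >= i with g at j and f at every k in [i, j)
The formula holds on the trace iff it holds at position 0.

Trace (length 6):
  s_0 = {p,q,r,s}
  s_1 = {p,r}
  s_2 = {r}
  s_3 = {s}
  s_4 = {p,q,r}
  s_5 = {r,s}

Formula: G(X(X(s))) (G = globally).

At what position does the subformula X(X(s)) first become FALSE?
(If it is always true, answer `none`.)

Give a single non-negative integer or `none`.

s_0={p,q,r,s}: X(X(s))=False X(s)=False s=True
s_1={p,r}: X(X(s))=True X(s)=False s=False
s_2={r}: X(X(s))=False X(s)=True s=False
s_3={s}: X(X(s))=True X(s)=False s=True
s_4={p,q,r}: X(X(s))=False X(s)=True s=False
s_5={r,s}: X(X(s))=False X(s)=False s=True
G(X(X(s))) holds globally = False
First violation at position 0.

Answer: 0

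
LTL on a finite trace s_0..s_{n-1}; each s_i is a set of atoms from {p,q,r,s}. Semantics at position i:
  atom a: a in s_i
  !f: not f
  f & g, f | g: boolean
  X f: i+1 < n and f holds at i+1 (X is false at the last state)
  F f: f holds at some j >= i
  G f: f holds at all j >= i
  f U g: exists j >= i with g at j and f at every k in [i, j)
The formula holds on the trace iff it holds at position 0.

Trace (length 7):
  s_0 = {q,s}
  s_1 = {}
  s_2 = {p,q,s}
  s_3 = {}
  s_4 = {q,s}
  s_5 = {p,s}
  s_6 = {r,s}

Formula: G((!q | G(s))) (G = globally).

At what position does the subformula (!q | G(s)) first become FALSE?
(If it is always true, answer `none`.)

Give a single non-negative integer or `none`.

Answer: 0

Derivation:
s_0={q,s}: (!q | G(s))=False !q=False q=True G(s)=False s=True
s_1={}: (!q | G(s))=True !q=True q=False G(s)=False s=False
s_2={p,q,s}: (!q | G(s))=False !q=False q=True G(s)=False s=True
s_3={}: (!q | G(s))=True !q=True q=False G(s)=False s=False
s_4={q,s}: (!q | G(s))=True !q=False q=True G(s)=True s=True
s_5={p,s}: (!q | G(s))=True !q=True q=False G(s)=True s=True
s_6={r,s}: (!q | G(s))=True !q=True q=False G(s)=True s=True
G((!q | G(s))) holds globally = False
First violation at position 0.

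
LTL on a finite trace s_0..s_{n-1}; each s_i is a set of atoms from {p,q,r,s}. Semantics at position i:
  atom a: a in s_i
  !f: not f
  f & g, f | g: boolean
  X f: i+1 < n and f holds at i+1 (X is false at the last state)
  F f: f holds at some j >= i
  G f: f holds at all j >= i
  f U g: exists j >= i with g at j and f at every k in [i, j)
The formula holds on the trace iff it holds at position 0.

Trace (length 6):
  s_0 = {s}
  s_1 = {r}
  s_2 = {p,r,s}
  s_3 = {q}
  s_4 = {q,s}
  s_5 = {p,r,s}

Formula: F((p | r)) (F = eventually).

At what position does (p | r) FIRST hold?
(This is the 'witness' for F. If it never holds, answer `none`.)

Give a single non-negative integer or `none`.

s_0={s}: (p | r)=False p=False r=False
s_1={r}: (p | r)=True p=False r=True
s_2={p,r,s}: (p | r)=True p=True r=True
s_3={q}: (p | r)=False p=False r=False
s_4={q,s}: (p | r)=False p=False r=False
s_5={p,r,s}: (p | r)=True p=True r=True
F((p | r)) holds; first witness at position 1.

Answer: 1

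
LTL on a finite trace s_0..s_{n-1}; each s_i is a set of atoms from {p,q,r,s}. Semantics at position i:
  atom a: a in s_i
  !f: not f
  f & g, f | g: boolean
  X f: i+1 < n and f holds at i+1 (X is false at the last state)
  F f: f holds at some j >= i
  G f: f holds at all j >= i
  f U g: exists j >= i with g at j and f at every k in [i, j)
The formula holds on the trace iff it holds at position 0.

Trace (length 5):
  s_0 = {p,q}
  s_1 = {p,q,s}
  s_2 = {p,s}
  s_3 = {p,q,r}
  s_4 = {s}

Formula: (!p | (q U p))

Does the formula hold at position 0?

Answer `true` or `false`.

s_0={p,q}: (!p | (q U p))=True !p=False p=True (q U p)=True q=True
s_1={p,q,s}: (!p | (q U p))=True !p=False p=True (q U p)=True q=True
s_2={p,s}: (!p | (q U p))=True !p=False p=True (q U p)=True q=False
s_3={p,q,r}: (!p | (q U p))=True !p=False p=True (q U p)=True q=True
s_4={s}: (!p | (q U p))=True !p=True p=False (q U p)=False q=False

Answer: true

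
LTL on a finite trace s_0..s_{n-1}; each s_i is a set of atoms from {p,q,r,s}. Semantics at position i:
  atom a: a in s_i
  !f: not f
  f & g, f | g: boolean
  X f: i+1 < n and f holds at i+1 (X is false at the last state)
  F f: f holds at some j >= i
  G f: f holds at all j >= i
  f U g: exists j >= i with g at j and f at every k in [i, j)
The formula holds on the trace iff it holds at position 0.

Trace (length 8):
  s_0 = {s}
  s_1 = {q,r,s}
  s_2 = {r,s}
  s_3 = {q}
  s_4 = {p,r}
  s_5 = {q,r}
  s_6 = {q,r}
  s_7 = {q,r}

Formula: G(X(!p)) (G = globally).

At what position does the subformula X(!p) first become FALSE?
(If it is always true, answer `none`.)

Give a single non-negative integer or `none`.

s_0={s}: X(!p)=True !p=True p=False
s_1={q,r,s}: X(!p)=True !p=True p=False
s_2={r,s}: X(!p)=True !p=True p=False
s_3={q}: X(!p)=False !p=True p=False
s_4={p,r}: X(!p)=True !p=False p=True
s_5={q,r}: X(!p)=True !p=True p=False
s_6={q,r}: X(!p)=True !p=True p=False
s_7={q,r}: X(!p)=False !p=True p=False
G(X(!p)) holds globally = False
First violation at position 3.

Answer: 3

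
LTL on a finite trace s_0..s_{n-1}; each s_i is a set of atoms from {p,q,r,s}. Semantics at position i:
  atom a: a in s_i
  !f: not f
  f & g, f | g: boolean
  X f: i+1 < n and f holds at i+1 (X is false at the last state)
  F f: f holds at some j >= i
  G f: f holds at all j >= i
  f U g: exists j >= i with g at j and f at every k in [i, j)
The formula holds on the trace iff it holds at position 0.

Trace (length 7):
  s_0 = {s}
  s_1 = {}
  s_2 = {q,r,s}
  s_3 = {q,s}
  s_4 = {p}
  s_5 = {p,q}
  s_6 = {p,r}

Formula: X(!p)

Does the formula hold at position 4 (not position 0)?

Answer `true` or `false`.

Answer: false

Derivation:
s_0={s}: X(!p)=True !p=True p=False
s_1={}: X(!p)=True !p=True p=False
s_2={q,r,s}: X(!p)=True !p=True p=False
s_3={q,s}: X(!p)=False !p=True p=False
s_4={p}: X(!p)=False !p=False p=True
s_5={p,q}: X(!p)=False !p=False p=True
s_6={p,r}: X(!p)=False !p=False p=True
Evaluating at position 4: result = False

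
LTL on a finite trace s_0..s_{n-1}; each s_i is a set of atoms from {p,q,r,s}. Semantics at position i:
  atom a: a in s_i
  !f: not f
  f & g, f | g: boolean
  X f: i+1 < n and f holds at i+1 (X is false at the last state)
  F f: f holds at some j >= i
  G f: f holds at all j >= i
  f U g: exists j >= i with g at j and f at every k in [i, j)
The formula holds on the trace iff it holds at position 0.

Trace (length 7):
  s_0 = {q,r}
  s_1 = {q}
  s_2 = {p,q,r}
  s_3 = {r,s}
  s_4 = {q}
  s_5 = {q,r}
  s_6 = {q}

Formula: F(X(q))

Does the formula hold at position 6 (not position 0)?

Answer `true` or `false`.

s_0={q,r}: F(X(q))=True X(q)=True q=True
s_1={q}: F(X(q))=True X(q)=True q=True
s_2={p,q,r}: F(X(q))=True X(q)=False q=True
s_3={r,s}: F(X(q))=True X(q)=True q=False
s_4={q}: F(X(q))=True X(q)=True q=True
s_5={q,r}: F(X(q))=True X(q)=True q=True
s_6={q}: F(X(q))=False X(q)=False q=True
Evaluating at position 6: result = False

Answer: false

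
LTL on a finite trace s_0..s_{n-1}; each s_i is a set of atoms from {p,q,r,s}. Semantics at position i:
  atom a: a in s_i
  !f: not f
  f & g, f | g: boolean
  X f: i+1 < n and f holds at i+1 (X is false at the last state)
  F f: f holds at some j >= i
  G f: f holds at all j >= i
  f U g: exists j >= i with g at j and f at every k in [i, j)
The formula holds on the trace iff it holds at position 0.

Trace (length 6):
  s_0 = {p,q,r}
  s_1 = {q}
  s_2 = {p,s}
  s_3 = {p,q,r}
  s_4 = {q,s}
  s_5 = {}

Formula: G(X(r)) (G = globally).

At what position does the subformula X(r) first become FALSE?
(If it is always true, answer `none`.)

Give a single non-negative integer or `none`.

s_0={p,q,r}: X(r)=False r=True
s_1={q}: X(r)=False r=False
s_2={p,s}: X(r)=True r=False
s_3={p,q,r}: X(r)=False r=True
s_4={q,s}: X(r)=False r=False
s_5={}: X(r)=False r=False
G(X(r)) holds globally = False
First violation at position 0.

Answer: 0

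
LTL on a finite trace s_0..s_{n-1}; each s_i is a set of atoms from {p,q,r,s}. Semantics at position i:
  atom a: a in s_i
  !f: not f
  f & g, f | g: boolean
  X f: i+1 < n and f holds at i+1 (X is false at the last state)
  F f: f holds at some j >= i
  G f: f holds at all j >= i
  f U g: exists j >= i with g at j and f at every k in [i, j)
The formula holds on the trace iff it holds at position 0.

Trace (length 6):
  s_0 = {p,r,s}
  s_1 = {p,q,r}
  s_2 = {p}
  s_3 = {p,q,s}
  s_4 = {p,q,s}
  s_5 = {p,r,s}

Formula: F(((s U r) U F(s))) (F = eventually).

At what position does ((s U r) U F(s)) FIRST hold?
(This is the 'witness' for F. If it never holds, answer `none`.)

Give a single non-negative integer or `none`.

s_0={p,r,s}: ((s U r) U F(s))=True (s U r)=True s=True r=True F(s)=True
s_1={p,q,r}: ((s U r) U F(s))=True (s U r)=True s=False r=True F(s)=True
s_2={p}: ((s U r) U F(s))=True (s U r)=False s=False r=False F(s)=True
s_3={p,q,s}: ((s U r) U F(s))=True (s U r)=True s=True r=False F(s)=True
s_4={p,q,s}: ((s U r) U F(s))=True (s U r)=True s=True r=False F(s)=True
s_5={p,r,s}: ((s U r) U F(s))=True (s U r)=True s=True r=True F(s)=True
F(((s U r) U F(s))) holds; first witness at position 0.

Answer: 0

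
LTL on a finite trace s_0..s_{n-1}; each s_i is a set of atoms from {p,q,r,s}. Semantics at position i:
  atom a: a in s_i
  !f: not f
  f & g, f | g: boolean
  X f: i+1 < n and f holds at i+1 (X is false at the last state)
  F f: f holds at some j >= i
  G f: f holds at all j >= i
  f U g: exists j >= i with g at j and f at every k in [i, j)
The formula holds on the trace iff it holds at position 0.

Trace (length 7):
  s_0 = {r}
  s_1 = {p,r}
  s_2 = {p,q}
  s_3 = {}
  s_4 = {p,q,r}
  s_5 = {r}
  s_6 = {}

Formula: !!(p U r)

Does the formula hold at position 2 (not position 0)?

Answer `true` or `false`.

Answer: false

Derivation:
s_0={r}: !!(p U r)=True !(p U r)=False (p U r)=True p=False r=True
s_1={p,r}: !!(p U r)=True !(p U r)=False (p U r)=True p=True r=True
s_2={p,q}: !!(p U r)=False !(p U r)=True (p U r)=False p=True r=False
s_3={}: !!(p U r)=False !(p U r)=True (p U r)=False p=False r=False
s_4={p,q,r}: !!(p U r)=True !(p U r)=False (p U r)=True p=True r=True
s_5={r}: !!(p U r)=True !(p U r)=False (p U r)=True p=False r=True
s_6={}: !!(p U r)=False !(p U r)=True (p U r)=False p=False r=False
Evaluating at position 2: result = False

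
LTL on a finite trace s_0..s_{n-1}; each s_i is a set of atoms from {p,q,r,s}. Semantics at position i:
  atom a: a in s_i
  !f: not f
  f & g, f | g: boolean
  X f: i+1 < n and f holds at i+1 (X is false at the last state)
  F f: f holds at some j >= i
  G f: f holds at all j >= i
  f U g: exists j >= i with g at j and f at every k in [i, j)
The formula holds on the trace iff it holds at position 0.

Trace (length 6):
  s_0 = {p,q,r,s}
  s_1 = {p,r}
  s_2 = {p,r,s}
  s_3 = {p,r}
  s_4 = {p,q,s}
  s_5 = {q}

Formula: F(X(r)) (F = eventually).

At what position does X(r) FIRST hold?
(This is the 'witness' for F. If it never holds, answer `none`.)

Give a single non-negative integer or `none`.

Answer: 0

Derivation:
s_0={p,q,r,s}: X(r)=True r=True
s_1={p,r}: X(r)=True r=True
s_2={p,r,s}: X(r)=True r=True
s_3={p,r}: X(r)=False r=True
s_4={p,q,s}: X(r)=False r=False
s_5={q}: X(r)=False r=False
F(X(r)) holds; first witness at position 0.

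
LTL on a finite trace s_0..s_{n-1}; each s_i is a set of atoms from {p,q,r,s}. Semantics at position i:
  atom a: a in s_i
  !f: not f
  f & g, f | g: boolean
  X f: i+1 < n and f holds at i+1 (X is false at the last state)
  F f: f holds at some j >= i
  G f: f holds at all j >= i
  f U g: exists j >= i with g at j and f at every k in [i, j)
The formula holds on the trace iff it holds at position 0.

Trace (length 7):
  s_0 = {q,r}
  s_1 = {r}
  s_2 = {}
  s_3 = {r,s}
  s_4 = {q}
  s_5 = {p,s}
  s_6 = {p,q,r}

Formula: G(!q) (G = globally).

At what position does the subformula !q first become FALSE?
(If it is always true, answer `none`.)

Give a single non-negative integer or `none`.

Answer: 0

Derivation:
s_0={q,r}: !q=False q=True
s_1={r}: !q=True q=False
s_2={}: !q=True q=False
s_3={r,s}: !q=True q=False
s_4={q}: !q=False q=True
s_5={p,s}: !q=True q=False
s_6={p,q,r}: !q=False q=True
G(!q) holds globally = False
First violation at position 0.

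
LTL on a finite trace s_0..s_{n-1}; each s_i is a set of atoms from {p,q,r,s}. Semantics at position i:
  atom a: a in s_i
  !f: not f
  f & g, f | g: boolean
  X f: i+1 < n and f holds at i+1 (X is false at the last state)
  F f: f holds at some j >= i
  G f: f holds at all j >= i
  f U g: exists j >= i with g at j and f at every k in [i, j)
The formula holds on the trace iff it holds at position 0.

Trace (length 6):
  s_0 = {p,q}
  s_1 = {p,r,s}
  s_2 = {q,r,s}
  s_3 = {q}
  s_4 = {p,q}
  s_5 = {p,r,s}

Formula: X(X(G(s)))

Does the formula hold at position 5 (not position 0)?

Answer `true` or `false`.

Answer: false

Derivation:
s_0={p,q}: X(X(G(s)))=False X(G(s))=False G(s)=False s=False
s_1={p,r,s}: X(X(G(s)))=False X(G(s))=False G(s)=False s=True
s_2={q,r,s}: X(X(G(s)))=False X(G(s))=False G(s)=False s=True
s_3={q}: X(X(G(s)))=True X(G(s))=False G(s)=False s=False
s_4={p,q}: X(X(G(s)))=False X(G(s))=True G(s)=False s=False
s_5={p,r,s}: X(X(G(s)))=False X(G(s))=False G(s)=True s=True
Evaluating at position 5: result = False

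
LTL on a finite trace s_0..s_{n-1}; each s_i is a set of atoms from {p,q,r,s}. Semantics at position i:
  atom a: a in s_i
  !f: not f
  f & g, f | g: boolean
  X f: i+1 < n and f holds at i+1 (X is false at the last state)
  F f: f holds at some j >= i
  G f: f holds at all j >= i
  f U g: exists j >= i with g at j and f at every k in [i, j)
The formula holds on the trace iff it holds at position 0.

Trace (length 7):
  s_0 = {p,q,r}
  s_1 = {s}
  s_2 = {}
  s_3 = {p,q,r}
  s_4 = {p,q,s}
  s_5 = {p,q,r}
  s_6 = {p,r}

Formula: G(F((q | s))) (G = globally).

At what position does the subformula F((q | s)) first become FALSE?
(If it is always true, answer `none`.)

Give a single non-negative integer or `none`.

s_0={p,q,r}: F((q | s))=True (q | s)=True q=True s=False
s_1={s}: F((q | s))=True (q | s)=True q=False s=True
s_2={}: F((q | s))=True (q | s)=False q=False s=False
s_3={p,q,r}: F((q | s))=True (q | s)=True q=True s=False
s_4={p,q,s}: F((q | s))=True (q | s)=True q=True s=True
s_5={p,q,r}: F((q | s))=True (q | s)=True q=True s=False
s_6={p,r}: F((q | s))=False (q | s)=False q=False s=False
G(F((q | s))) holds globally = False
First violation at position 6.

Answer: 6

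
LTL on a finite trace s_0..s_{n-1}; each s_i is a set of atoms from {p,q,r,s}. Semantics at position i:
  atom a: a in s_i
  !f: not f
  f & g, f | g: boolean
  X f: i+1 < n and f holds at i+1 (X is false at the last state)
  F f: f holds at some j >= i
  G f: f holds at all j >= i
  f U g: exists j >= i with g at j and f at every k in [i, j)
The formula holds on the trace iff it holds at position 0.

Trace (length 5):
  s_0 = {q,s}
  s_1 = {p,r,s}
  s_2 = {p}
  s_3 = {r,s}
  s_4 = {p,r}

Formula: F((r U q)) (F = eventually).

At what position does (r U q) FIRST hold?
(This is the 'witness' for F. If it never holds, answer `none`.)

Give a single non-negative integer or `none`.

Answer: 0

Derivation:
s_0={q,s}: (r U q)=True r=False q=True
s_1={p,r,s}: (r U q)=False r=True q=False
s_2={p}: (r U q)=False r=False q=False
s_3={r,s}: (r U q)=False r=True q=False
s_4={p,r}: (r U q)=False r=True q=False
F((r U q)) holds; first witness at position 0.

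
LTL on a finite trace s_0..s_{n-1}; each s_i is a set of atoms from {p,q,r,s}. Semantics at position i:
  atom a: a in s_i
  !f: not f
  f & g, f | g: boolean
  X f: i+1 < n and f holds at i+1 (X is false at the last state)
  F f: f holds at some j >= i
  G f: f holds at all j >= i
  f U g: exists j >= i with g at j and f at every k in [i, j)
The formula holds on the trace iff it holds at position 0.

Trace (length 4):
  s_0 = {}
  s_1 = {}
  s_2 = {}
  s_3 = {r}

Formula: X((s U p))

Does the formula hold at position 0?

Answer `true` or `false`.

Answer: false

Derivation:
s_0={}: X((s U p))=False (s U p)=False s=False p=False
s_1={}: X((s U p))=False (s U p)=False s=False p=False
s_2={}: X((s U p))=False (s U p)=False s=False p=False
s_3={r}: X((s U p))=False (s U p)=False s=False p=False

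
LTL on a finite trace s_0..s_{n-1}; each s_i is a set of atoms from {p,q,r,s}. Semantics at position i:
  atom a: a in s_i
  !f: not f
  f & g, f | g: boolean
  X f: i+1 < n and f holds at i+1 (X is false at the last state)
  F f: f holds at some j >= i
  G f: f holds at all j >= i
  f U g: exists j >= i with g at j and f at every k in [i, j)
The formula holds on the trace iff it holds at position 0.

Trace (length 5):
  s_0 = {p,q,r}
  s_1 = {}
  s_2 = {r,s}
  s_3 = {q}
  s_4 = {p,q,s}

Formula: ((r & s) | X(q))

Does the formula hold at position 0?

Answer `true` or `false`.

Answer: false

Derivation:
s_0={p,q,r}: ((r & s) | X(q))=False (r & s)=False r=True s=False X(q)=False q=True
s_1={}: ((r & s) | X(q))=False (r & s)=False r=False s=False X(q)=False q=False
s_2={r,s}: ((r & s) | X(q))=True (r & s)=True r=True s=True X(q)=True q=False
s_3={q}: ((r & s) | X(q))=True (r & s)=False r=False s=False X(q)=True q=True
s_4={p,q,s}: ((r & s) | X(q))=False (r & s)=False r=False s=True X(q)=False q=True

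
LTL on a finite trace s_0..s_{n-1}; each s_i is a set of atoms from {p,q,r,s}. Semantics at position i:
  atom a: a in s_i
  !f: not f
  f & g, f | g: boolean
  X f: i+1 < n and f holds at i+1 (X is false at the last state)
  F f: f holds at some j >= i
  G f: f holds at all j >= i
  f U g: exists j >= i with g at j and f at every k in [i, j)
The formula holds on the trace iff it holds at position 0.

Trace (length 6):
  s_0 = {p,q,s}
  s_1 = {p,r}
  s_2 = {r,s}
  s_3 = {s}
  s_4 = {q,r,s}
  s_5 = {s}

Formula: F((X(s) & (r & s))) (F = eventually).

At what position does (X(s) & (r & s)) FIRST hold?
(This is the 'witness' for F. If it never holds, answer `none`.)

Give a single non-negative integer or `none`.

s_0={p,q,s}: (X(s) & (r & s))=False X(s)=False s=True (r & s)=False r=False
s_1={p,r}: (X(s) & (r & s))=False X(s)=True s=False (r & s)=False r=True
s_2={r,s}: (X(s) & (r & s))=True X(s)=True s=True (r & s)=True r=True
s_3={s}: (X(s) & (r & s))=False X(s)=True s=True (r & s)=False r=False
s_4={q,r,s}: (X(s) & (r & s))=True X(s)=True s=True (r & s)=True r=True
s_5={s}: (X(s) & (r & s))=False X(s)=False s=True (r & s)=False r=False
F((X(s) & (r & s))) holds; first witness at position 2.

Answer: 2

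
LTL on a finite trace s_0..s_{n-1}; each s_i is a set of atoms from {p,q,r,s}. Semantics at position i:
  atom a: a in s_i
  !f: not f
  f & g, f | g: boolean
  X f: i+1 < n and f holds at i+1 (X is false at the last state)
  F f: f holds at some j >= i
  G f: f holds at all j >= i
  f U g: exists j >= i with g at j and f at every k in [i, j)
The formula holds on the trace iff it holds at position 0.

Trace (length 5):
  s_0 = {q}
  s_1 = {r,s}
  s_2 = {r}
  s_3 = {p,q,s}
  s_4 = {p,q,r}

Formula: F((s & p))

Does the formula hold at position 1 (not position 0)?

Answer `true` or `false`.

s_0={q}: F((s & p))=True (s & p)=False s=False p=False
s_1={r,s}: F((s & p))=True (s & p)=False s=True p=False
s_2={r}: F((s & p))=True (s & p)=False s=False p=False
s_3={p,q,s}: F((s & p))=True (s & p)=True s=True p=True
s_4={p,q,r}: F((s & p))=False (s & p)=False s=False p=True
Evaluating at position 1: result = True

Answer: true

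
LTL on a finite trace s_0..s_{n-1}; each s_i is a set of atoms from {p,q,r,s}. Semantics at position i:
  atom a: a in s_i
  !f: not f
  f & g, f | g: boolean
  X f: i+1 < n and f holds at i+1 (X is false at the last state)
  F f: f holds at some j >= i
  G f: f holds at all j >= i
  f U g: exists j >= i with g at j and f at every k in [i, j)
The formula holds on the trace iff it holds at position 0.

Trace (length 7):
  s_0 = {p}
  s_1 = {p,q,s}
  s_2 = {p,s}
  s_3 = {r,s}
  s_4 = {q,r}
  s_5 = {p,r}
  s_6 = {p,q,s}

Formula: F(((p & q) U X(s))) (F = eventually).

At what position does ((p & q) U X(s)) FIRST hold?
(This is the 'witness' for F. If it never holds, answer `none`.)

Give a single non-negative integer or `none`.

Answer: 0

Derivation:
s_0={p}: ((p & q) U X(s))=True (p & q)=False p=True q=False X(s)=True s=False
s_1={p,q,s}: ((p & q) U X(s))=True (p & q)=True p=True q=True X(s)=True s=True
s_2={p,s}: ((p & q) U X(s))=True (p & q)=False p=True q=False X(s)=True s=True
s_3={r,s}: ((p & q) U X(s))=False (p & q)=False p=False q=False X(s)=False s=True
s_4={q,r}: ((p & q) U X(s))=False (p & q)=False p=False q=True X(s)=False s=False
s_5={p,r}: ((p & q) U X(s))=True (p & q)=False p=True q=False X(s)=True s=False
s_6={p,q,s}: ((p & q) U X(s))=False (p & q)=True p=True q=True X(s)=False s=True
F(((p & q) U X(s))) holds; first witness at position 0.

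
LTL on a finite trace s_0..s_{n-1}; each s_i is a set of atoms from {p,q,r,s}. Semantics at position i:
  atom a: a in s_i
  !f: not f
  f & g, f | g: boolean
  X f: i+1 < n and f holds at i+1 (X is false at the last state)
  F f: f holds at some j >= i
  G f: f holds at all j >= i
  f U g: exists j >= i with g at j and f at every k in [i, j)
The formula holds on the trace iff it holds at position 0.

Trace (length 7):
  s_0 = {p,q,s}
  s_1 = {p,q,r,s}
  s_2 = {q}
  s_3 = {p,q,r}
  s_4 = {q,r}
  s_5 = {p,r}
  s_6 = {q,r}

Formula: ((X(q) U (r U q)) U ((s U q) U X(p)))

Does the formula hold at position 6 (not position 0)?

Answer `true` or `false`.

s_0={p,q,s}: ((X(q) U (r U q)) U ((s U q) U X(p)))=True (X(q) U (r U q))=True X(q)=True q=True (r U q)=True r=False ((s U q) U X(p))=True (s U q)=True s=True X(p)=True p=True
s_1={p,q,r,s}: ((X(q) U (r U q)) U ((s U q) U X(p)))=True (X(q) U (r U q))=True X(q)=True q=True (r U q)=True r=True ((s U q) U X(p))=True (s U q)=True s=True X(p)=False p=True
s_2={q}: ((X(q) U (r U q)) U ((s U q) U X(p)))=True (X(q) U (r U q))=True X(q)=True q=True (r U q)=True r=False ((s U q) U X(p))=True (s U q)=True s=False X(p)=True p=False
s_3={p,q,r}: ((X(q) U (r U q)) U ((s U q) U X(p)))=True (X(q) U (r U q))=True X(q)=True q=True (r U q)=True r=True ((s U q) U X(p))=True (s U q)=True s=False X(p)=False p=True
s_4={q,r}: ((X(q) U (r U q)) U ((s U q) U X(p)))=True (X(q) U (r U q))=True X(q)=False q=True (r U q)=True r=True ((s U q) U X(p))=True (s U q)=True s=False X(p)=True p=False
s_5={p,r}: ((X(q) U (r U q)) U ((s U q) U X(p)))=False (X(q) U (r U q))=True X(q)=True q=False (r U q)=True r=True ((s U q) U X(p))=False (s U q)=False s=False X(p)=False p=True
s_6={q,r}: ((X(q) U (r U q)) U ((s U q) U X(p)))=False (X(q) U (r U q))=True X(q)=False q=True (r U q)=True r=True ((s U q) U X(p))=False (s U q)=True s=False X(p)=False p=False
Evaluating at position 6: result = False

Answer: false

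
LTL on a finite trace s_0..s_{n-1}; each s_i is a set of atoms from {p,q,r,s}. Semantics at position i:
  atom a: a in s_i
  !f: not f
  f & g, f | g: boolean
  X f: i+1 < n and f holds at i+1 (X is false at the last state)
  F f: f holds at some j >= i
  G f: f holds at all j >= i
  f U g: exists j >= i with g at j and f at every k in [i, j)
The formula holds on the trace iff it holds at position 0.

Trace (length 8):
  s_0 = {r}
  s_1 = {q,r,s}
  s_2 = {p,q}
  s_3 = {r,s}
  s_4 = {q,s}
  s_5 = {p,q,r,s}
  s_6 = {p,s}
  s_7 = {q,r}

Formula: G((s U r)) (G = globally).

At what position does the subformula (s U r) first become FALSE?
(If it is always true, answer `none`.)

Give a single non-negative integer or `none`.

s_0={r}: (s U r)=True s=False r=True
s_1={q,r,s}: (s U r)=True s=True r=True
s_2={p,q}: (s U r)=False s=False r=False
s_3={r,s}: (s U r)=True s=True r=True
s_4={q,s}: (s U r)=True s=True r=False
s_5={p,q,r,s}: (s U r)=True s=True r=True
s_6={p,s}: (s U r)=True s=True r=False
s_7={q,r}: (s U r)=True s=False r=True
G((s U r)) holds globally = False
First violation at position 2.

Answer: 2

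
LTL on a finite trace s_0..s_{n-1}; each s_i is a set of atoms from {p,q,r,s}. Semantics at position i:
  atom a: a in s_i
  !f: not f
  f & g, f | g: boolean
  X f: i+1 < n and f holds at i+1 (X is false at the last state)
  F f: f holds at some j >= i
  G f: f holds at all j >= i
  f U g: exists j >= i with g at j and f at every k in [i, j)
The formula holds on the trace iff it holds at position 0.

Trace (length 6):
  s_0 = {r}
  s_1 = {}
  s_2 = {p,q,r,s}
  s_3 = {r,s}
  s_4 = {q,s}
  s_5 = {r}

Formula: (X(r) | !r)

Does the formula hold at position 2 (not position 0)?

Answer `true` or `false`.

Answer: true

Derivation:
s_0={r}: (X(r) | !r)=False X(r)=False r=True !r=False
s_1={}: (X(r) | !r)=True X(r)=True r=False !r=True
s_2={p,q,r,s}: (X(r) | !r)=True X(r)=True r=True !r=False
s_3={r,s}: (X(r) | !r)=False X(r)=False r=True !r=False
s_4={q,s}: (X(r) | !r)=True X(r)=True r=False !r=True
s_5={r}: (X(r) | !r)=False X(r)=False r=True !r=False
Evaluating at position 2: result = True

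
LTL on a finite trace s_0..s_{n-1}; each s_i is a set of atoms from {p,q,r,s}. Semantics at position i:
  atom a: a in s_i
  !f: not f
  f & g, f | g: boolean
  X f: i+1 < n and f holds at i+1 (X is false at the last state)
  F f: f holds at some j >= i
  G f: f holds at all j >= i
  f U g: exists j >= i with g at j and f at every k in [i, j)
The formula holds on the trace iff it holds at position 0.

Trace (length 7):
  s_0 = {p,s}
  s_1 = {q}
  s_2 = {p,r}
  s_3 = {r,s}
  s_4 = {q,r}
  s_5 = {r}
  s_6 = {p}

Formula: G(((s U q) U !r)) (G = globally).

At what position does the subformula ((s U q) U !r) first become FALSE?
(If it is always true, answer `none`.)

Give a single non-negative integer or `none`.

s_0={p,s}: ((s U q) U !r)=True (s U q)=True s=True q=False !r=True r=False
s_1={q}: ((s U q) U !r)=True (s U q)=True s=False q=True !r=True r=False
s_2={p,r}: ((s U q) U !r)=False (s U q)=False s=False q=False !r=False r=True
s_3={r,s}: ((s U q) U !r)=False (s U q)=True s=True q=False !r=False r=True
s_4={q,r}: ((s U q) U !r)=False (s U q)=True s=False q=True !r=False r=True
s_5={r}: ((s U q) U !r)=False (s U q)=False s=False q=False !r=False r=True
s_6={p}: ((s U q) U !r)=True (s U q)=False s=False q=False !r=True r=False
G(((s U q) U !r)) holds globally = False
First violation at position 2.

Answer: 2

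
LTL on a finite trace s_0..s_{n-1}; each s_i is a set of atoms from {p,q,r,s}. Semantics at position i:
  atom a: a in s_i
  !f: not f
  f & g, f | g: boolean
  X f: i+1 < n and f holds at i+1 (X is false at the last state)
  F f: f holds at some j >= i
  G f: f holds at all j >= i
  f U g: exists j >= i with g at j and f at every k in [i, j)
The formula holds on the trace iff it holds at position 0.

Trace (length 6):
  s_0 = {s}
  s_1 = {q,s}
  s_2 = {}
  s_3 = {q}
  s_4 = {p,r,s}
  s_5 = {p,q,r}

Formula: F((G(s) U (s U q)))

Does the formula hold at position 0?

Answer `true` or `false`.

s_0={s}: F((G(s) U (s U q)))=True (G(s) U (s U q))=True G(s)=False s=True (s U q)=True q=False
s_1={q,s}: F((G(s) U (s U q)))=True (G(s) U (s U q))=True G(s)=False s=True (s U q)=True q=True
s_2={}: F((G(s) U (s U q)))=True (G(s) U (s U q))=False G(s)=False s=False (s U q)=False q=False
s_3={q}: F((G(s) U (s U q)))=True (G(s) U (s U q))=True G(s)=False s=False (s U q)=True q=True
s_4={p,r,s}: F((G(s) U (s U q)))=True (G(s) U (s U q))=True G(s)=False s=True (s U q)=True q=False
s_5={p,q,r}: F((G(s) U (s U q)))=True (G(s) U (s U q))=True G(s)=False s=False (s U q)=True q=True

Answer: true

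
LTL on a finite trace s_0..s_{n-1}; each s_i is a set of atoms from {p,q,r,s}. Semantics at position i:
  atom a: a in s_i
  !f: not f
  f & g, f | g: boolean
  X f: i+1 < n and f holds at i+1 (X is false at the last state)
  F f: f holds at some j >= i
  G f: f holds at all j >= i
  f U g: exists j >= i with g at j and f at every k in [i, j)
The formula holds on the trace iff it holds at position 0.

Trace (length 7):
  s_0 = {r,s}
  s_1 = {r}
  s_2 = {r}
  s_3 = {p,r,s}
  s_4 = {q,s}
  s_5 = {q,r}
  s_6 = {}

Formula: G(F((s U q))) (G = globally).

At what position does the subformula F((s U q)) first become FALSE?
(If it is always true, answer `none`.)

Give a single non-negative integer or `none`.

s_0={r,s}: F((s U q))=True (s U q)=False s=True q=False
s_1={r}: F((s U q))=True (s U q)=False s=False q=False
s_2={r}: F((s U q))=True (s U q)=False s=False q=False
s_3={p,r,s}: F((s U q))=True (s U q)=True s=True q=False
s_4={q,s}: F((s U q))=True (s U q)=True s=True q=True
s_5={q,r}: F((s U q))=True (s U q)=True s=False q=True
s_6={}: F((s U q))=False (s U q)=False s=False q=False
G(F((s U q))) holds globally = False
First violation at position 6.

Answer: 6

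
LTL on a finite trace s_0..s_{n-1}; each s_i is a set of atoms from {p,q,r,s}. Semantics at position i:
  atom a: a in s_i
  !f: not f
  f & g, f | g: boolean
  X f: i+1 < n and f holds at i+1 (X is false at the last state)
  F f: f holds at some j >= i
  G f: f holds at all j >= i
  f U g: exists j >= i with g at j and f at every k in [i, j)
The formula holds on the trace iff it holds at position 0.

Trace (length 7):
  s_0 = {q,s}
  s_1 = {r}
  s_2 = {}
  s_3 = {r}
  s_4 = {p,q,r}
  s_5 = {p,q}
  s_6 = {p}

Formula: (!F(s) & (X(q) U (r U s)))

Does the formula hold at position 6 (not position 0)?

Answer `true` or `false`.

s_0={q,s}: (!F(s) & (X(q) U (r U s)))=False !F(s)=False F(s)=True s=True (X(q) U (r U s))=True X(q)=False q=True (r U s)=True r=False
s_1={r}: (!F(s) & (X(q) U (r U s)))=False !F(s)=True F(s)=False s=False (X(q) U (r U s))=False X(q)=False q=False (r U s)=False r=True
s_2={}: (!F(s) & (X(q) U (r U s)))=False !F(s)=True F(s)=False s=False (X(q) U (r U s))=False X(q)=False q=False (r U s)=False r=False
s_3={r}: (!F(s) & (X(q) U (r U s)))=False !F(s)=True F(s)=False s=False (X(q) U (r U s))=False X(q)=True q=False (r U s)=False r=True
s_4={p,q,r}: (!F(s) & (X(q) U (r U s)))=False !F(s)=True F(s)=False s=False (X(q) U (r U s))=False X(q)=True q=True (r U s)=False r=True
s_5={p,q}: (!F(s) & (X(q) U (r U s)))=False !F(s)=True F(s)=False s=False (X(q) U (r U s))=False X(q)=False q=True (r U s)=False r=False
s_6={p}: (!F(s) & (X(q) U (r U s)))=False !F(s)=True F(s)=False s=False (X(q) U (r U s))=False X(q)=False q=False (r U s)=False r=False
Evaluating at position 6: result = False

Answer: false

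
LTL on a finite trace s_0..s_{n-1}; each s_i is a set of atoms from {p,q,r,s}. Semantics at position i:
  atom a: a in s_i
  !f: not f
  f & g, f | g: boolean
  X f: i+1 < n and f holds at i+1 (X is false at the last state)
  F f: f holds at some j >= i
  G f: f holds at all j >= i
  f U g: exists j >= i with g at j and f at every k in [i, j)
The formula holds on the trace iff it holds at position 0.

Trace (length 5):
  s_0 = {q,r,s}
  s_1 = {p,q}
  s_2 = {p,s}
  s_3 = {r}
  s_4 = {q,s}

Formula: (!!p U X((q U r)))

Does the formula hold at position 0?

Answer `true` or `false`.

s_0={q,r,s}: (!!p U X((q U r)))=False !!p=False !p=True p=False X((q U r))=False (q U r)=True q=True r=True
s_1={p,q}: (!!p U X((q U r)))=True !!p=True !p=False p=True X((q U r))=False (q U r)=False q=True r=False
s_2={p,s}: (!!p U X((q U r)))=True !!p=True !p=False p=True X((q U r))=True (q U r)=False q=False r=False
s_3={r}: (!!p U X((q U r)))=False !!p=False !p=True p=False X((q U r))=False (q U r)=True q=False r=True
s_4={q,s}: (!!p U X((q U r)))=False !!p=False !p=True p=False X((q U r))=False (q U r)=False q=True r=False

Answer: false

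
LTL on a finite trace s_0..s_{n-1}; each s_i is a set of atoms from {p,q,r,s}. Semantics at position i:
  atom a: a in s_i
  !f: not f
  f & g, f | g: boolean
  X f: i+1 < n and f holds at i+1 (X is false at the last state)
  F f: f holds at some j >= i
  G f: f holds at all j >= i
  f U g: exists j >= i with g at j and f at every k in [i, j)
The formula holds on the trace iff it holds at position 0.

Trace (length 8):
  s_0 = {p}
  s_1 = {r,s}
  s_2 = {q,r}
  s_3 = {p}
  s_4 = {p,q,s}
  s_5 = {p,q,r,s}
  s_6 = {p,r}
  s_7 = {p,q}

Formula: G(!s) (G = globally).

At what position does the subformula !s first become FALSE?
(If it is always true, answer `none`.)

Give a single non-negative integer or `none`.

Answer: 1

Derivation:
s_0={p}: !s=True s=False
s_1={r,s}: !s=False s=True
s_2={q,r}: !s=True s=False
s_3={p}: !s=True s=False
s_4={p,q,s}: !s=False s=True
s_5={p,q,r,s}: !s=False s=True
s_6={p,r}: !s=True s=False
s_7={p,q}: !s=True s=False
G(!s) holds globally = False
First violation at position 1.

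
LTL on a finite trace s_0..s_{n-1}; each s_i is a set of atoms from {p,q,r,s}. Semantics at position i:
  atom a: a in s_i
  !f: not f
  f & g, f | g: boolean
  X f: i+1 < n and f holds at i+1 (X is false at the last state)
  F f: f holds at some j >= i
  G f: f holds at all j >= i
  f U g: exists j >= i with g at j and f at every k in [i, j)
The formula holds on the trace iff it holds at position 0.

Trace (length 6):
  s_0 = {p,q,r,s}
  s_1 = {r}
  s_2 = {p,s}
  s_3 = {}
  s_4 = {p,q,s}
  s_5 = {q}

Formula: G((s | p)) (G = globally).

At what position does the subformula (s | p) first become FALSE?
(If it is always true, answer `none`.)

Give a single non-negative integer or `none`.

s_0={p,q,r,s}: (s | p)=True s=True p=True
s_1={r}: (s | p)=False s=False p=False
s_2={p,s}: (s | p)=True s=True p=True
s_3={}: (s | p)=False s=False p=False
s_4={p,q,s}: (s | p)=True s=True p=True
s_5={q}: (s | p)=False s=False p=False
G((s | p)) holds globally = False
First violation at position 1.

Answer: 1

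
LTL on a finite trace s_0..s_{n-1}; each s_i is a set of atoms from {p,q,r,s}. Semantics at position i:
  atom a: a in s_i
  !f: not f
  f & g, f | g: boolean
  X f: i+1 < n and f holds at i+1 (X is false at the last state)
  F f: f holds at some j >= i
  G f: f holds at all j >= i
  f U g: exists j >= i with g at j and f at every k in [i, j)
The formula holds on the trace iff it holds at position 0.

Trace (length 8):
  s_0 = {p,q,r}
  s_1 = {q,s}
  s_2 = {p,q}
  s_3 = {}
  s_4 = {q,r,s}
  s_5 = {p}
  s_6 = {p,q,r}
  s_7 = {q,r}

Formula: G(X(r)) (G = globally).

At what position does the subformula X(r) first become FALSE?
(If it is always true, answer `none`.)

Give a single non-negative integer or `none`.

Answer: 0

Derivation:
s_0={p,q,r}: X(r)=False r=True
s_1={q,s}: X(r)=False r=False
s_2={p,q}: X(r)=False r=False
s_3={}: X(r)=True r=False
s_4={q,r,s}: X(r)=False r=True
s_5={p}: X(r)=True r=False
s_6={p,q,r}: X(r)=True r=True
s_7={q,r}: X(r)=False r=True
G(X(r)) holds globally = False
First violation at position 0.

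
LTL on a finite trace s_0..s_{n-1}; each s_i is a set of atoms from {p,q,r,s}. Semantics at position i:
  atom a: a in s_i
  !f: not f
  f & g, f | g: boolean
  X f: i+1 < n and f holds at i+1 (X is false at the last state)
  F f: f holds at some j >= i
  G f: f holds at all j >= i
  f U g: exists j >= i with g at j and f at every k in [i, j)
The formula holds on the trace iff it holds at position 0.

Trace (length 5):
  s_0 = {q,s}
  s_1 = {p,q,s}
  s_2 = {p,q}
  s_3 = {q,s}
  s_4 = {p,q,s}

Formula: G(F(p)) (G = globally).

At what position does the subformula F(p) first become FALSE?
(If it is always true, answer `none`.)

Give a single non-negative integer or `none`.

Answer: none

Derivation:
s_0={q,s}: F(p)=True p=False
s_1={p,q,s}: F(p)=True p=True
s_2={p,q}: F(p)=True p=True
s_3={q,s}: F(p)=True p=False
s_4={p,q,s}: F(p)=True p=True
G(F(p)) holds globally = True
No violation — formula holds at every position.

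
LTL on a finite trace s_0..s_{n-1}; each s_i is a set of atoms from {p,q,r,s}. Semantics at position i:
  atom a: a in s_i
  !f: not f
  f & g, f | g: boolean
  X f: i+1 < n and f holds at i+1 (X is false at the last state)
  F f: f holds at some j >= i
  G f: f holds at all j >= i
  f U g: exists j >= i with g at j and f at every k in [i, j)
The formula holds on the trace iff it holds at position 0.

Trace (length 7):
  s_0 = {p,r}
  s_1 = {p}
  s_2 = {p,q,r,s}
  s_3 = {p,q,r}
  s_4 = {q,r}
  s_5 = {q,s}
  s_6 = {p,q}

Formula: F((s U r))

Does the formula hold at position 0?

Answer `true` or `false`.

Answer: true

Derivation:
s_0={p,r}: F((s U r))=True (s U r)=True s=False r=True
s_1={p}: F((s U r))=True (s U r)=False s=False r=False
s_2={p,q,r,s}: F((s U r))=True (s U r)=True s=True r=True
s_3={p,q,r}: F((s U r))=True (s U r)=True s=False r=True
s_4={q,r}: F((s U r))=True (s U r)=True s=False r=True
s_5={q,s}: F((s U r))=False (s U r)=False s=True r=False
s_6={p,q}: F((s U r))=False (s U r)=False s=False r=False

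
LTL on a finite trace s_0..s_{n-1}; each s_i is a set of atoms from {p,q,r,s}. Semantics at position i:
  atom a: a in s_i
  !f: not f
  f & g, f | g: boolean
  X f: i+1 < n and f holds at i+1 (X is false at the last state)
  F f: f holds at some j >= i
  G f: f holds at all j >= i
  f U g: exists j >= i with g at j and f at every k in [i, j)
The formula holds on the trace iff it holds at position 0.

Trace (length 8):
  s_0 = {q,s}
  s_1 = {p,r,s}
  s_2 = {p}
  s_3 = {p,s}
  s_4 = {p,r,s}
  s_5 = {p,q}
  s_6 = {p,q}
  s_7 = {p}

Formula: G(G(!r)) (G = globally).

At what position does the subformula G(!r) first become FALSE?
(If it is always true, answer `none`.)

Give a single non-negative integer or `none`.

s_0={q,s}: G(!r)=False !r=True r=False
s_1={p,r,s}: G(!r)=False !r=False r=True
s_2={p}: G(!r)=False !r=True r=False
s_3={p,s}: G(!r)=False !r=True r=False
s_4={p,r,s}: G(!r)=False !r=False r=True
s_5={p,q}: G(!r)=True !r=True r=False
s_6={p,q}: G(!r)=True !r=True r=False
s_7={p}: G(!r)=True !r=True r=False
G(G(!r)) holds globally = False
First violation at position 0.

Answer: 0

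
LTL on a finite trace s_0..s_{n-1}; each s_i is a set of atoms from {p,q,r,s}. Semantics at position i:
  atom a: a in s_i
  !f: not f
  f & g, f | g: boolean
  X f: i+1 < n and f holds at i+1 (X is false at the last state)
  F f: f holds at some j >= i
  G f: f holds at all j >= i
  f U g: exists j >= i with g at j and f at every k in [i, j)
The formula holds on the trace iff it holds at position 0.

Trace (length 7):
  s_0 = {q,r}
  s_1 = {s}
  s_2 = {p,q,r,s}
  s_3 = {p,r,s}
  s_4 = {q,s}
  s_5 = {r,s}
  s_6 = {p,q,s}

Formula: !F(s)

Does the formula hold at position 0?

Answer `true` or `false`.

Answer: false

Derivation:
s_0={q,r}: !F(s)=False F(s)=True s=False
s_1={s}: !F(s)=False F(s)=True s=True
s_2={p,q,r,s}: !F(s)=False F(s)=True s=True
s_3={p,r,s}: !F(s)=False F(s)=True s=True
s_4={q,s}: !F(s)=False F(s)=True s=True
s_5={r,s}: !F(s)=False F(s)=True s=True
s_6={p,q,s}: !F(s)=False F(s)=True s=True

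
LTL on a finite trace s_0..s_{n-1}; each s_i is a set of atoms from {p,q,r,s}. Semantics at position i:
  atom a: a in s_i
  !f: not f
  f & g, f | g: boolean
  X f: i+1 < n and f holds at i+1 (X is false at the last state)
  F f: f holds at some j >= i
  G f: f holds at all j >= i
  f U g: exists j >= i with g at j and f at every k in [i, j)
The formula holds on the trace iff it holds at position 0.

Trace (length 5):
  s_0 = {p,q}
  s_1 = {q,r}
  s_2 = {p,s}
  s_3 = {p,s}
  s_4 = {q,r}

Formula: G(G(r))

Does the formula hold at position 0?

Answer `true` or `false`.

s_0={p,q}: G(G(r))=False G(r)=False r=False
s_1={q,r}: G(G(r))=False G(r)=False r=True
s_2={p,s}: G(G(r))=False G(r)=False r=False
s_3={p,s}: G(G(r))=False G(r)=False r=False
s_4={q,r}: G(G(r))=True G(r)=True r=True

Answer: false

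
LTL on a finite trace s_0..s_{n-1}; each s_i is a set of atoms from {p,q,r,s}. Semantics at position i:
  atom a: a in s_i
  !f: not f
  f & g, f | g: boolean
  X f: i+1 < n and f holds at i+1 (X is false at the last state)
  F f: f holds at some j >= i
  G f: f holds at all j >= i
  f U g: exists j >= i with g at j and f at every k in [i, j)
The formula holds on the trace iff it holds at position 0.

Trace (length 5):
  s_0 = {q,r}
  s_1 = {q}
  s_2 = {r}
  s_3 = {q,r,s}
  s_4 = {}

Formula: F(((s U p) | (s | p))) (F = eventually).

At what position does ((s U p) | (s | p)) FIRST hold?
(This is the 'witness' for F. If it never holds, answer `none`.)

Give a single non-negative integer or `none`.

Answer: 3

Derivation:
s_0={q,r}: ((s U p) | (s | p))=False (s U p)=False s=False p=False (s | p)=False
s_1={q}: ((s U p) | (s | p))=False (s U p)=False s=False p=False (s | p)=False
s_2={r}: ((s U p) | (s | p))=False (s U p)=False s=False p=False (s | p)=False
s_3={q,r,s}: ((s U p) | (s | p))=True (s U p)=False s=True p=False (s | p)=True
s_4={}: ((s U p) | (s | p))=False (s U p)=False s=False p=False (s | p)=False
F(((s U p) | (s | p))) holds; first witness at position 3.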